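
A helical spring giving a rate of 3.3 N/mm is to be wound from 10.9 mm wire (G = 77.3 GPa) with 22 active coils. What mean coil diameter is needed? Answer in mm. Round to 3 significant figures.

D = (Gd⁴/(8N_a·k))^(1/3) = (77.3×10³·10.9⁴/(8·22·3.3))^(1/3)
  = (1.87871e+06)^(1/3) = 123.3918 mm

123 mm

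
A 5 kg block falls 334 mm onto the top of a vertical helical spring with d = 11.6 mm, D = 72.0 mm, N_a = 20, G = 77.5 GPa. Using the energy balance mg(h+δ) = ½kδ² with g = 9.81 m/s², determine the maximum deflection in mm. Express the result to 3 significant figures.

k = Gd⁴/(8D³N_a) = (77.5×10³)(11.6⁴)/(8·72.0³·20) = 23.497 N/mm
W = mg = 5 × 9.81 = 49.05 N
½kδ² − Wδ − Wh = 0 → δ = (W + √(W² + 2kWh))/k
δ = (49.05 + √(2405.9 + 769895))/23.497 = (49.05 + 878.81)/23.497 = 39.488 mm

39.5 mm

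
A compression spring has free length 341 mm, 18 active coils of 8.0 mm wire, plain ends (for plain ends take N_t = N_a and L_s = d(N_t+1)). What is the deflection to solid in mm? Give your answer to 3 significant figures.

189 mm

N_t = 18; L_s = 8.0·19 = 152 mm
δ_solid = L₀ − L_s = 341 − 152 = 189 mm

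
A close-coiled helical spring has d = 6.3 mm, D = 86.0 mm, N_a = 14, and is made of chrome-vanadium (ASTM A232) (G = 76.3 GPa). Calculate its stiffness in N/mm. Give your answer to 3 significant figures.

1.69 N/mm

k = Gd⁴/(8D³N_a) = (76.3×10³ × 6.3⁴) / (8 × 86.0³ × 14)
  = 1.20195e+08 / 7.12383e+07 = 1.6872 N/mm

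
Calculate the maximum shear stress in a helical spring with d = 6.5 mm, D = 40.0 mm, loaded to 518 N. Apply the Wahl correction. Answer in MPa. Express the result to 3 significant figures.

239 MPa

Spring index C = D/d = 40.0/6.5 = 6.1538
K_W = (4C−1)/(4C−4) + 0.615/C = 23.615/20.615 + 0.0999 = 1.2455
τ₀ = 8FD/(πd³) = 8·518·40.0/(π·6.5³) = 165760/862.76 = 192.13 MPa
τ_max = K·τ₀ = 1.2455 × 192.13 = 239.29 MPa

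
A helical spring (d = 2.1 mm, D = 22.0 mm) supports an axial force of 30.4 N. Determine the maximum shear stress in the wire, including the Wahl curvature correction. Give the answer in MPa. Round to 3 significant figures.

209 MPa

Spring index C = D/d = 22.0/2.1 = 10.4762
K_W = (4C−1)/(4C−4) + 0.615/C = 40.905/37.905 + 0.0587 = 1.1379
τ₀ = 8FD/(πd³) = 8·30.4·22.0/(π·2.1³) = 5350.4/29.094 = 183.9 MPa
τ_max = K·τ₀ = 1.1379 × 183.9 = 209.25 MPa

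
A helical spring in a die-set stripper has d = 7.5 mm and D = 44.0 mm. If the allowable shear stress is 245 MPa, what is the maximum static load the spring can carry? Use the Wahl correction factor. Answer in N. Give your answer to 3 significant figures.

C = D/d = 44.0/7.5 = 5.8667
K_W = (4C−1)/(4C−4) + 0.615/C = 22.467/19.467 + 0.1048 = 1.2589
τ_max = K·8FD/(πd³) → F_max = τ_allow·πd³/(8DK)
F_max = 245·π·7.5³/(8·44.0·1.2589) = 3.2471e+05/443.15 = 732.74 N

733 N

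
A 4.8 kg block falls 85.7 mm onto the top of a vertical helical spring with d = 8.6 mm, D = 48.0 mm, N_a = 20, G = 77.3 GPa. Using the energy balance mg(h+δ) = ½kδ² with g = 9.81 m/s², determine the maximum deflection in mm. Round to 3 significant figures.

20.5 mm

k = Gd⁴/(8D³N_a) = (77.3×10³)(8.6⁴)/(8·48.0³·20) = 23.896 N/mm
W = mg = 4.8 × 9.81 = 47.088 N
½kδ² − Wδ − Wh = 0 → δ = (W + √(W² + 2kWh))/k
δ = (47.088 + √(2217.3 + 192864))/23.896 = (47.088 + 441.68)/23.896 = 20.454 mm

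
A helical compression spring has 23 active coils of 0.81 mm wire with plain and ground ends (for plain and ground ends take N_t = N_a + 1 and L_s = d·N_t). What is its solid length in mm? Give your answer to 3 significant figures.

19.4 mm

plain and ground ends: N_t = N_a + 1 = 23 + 1 = 24
L_s = d·N_t = 0.81 × 24 = 19.44 mm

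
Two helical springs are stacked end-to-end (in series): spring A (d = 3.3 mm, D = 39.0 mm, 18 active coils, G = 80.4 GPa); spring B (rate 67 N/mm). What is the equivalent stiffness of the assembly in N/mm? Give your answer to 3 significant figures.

k_A = Gd⁴/(8D³N_a) = (80.4×10³)(3.3⁴)/(8·39.0³·18) = 1.1162 N/mm
Series: 1/k_eq = 1/1.1162 + 1/67 = 0.91079; k_eq = 1.0979 N/mm

1.10 N/mm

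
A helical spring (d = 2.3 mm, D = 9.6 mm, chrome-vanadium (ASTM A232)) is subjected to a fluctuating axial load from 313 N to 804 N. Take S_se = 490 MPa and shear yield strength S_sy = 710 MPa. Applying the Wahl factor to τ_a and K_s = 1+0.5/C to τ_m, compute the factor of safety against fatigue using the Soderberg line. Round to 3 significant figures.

C = D/d = 9.6/2.3 = 4.1739; K_W = (4C−1)/(4C−4)+0.615/C = 1.3836; K_s = 1+0.5/C = 1.1198
F_a = (F_max−F_min)/2 = 245.5 N; F_m = (F_max+F_min)/2 = 558.5 N
τ_a = K_W·8F_aD/(πd³) = 1.3836 × 493.26 = 682.5 MPa
τ_m = K_s·8F_mD/(πd³) = 1.1198 × 1122.2 = 1256.6 MPa
Soderberg: 1/n_f = τ_a/S_se + τ_m/S_sy = 682.5/490 + 1256.6/710 = 1.39286 + 1.76982 = 3.1627
n_f = 1/3.1627 = 0.3162

0.316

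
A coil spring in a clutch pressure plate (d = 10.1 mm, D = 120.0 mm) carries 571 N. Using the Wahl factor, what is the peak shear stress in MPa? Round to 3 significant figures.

Spring index C = D/d = 120.0/10.1 = 11.8812
K_W = (4C−1)/(4C−4) + 0.615/C = 46.525/43.525 + 0.0518 = 1.1207
τ₀ = 8FD/(πd³) = 8·571·120.0/(π·10.1³) = 548160/3236.8 = 169.35 MPa
τ_max = K·τ₀ = 1.1207 × 169.35 = 189.79 MPa

190 MPa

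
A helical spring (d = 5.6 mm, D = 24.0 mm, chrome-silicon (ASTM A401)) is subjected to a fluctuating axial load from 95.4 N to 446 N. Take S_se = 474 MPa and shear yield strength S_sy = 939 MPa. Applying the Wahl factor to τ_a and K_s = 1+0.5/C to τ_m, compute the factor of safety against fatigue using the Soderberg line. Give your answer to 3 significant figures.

3.47

C = D/d = 24.0/5.6 = 4.2857; K_W = (4C−1)/(4C−4)+0.615/C = 1.3718; K_s = 1+0.5/C = 1.1167
F_a = (F_max−F_min)/2 = 175.3 N; F_m = (F_max+F_min)/2 = 270.7 N
τ_a = K_W·8F_aD/(πd³) = 1.3718 × 61.006 = 83.685 MPa
τ_m = K_s·8F_mD/(πd³) = 1.1167 × 94.205 = 105.2 MPa
Soderberg: 1/n_f = τ_a/S_se + τ_m/S_sy = 83.685/474 + 105.2/939 = 0.17655 + 0.11203 = 0.28858
n_f = 1/0.28858 = 3.465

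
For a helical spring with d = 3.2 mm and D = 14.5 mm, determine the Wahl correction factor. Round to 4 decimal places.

1.3481

C = D/d = 14.5/3.2 = 4.5312
K_W = (4C−1)/(4C−4) + 0.615/C = 17.125/14.125 + 0.1357 = 1.3481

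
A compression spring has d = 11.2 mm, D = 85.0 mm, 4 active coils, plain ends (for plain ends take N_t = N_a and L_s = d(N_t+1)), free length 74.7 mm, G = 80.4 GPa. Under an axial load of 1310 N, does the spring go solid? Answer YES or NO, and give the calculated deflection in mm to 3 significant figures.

k = Gd⁴/(8D³N_a) = (80.4×10³)(11.2⁴)/(8·85.0³·4) = 64.376 N/mm
N_t = 4; L_s = 11.2·5 = 56 mm; δ_solid = L₀ − L_s = 74.7 − 56 = 18.7 mm
δ = F/k = 1310/64.376 = 20.349 mm
δ ≥ δ_solid → spring goes solid

YES, δ = 20.3 mm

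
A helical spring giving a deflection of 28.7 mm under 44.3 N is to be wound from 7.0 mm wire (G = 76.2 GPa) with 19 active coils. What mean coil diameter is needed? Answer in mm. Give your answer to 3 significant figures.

Required rate k = F/δ = 44.3/28.7 = 1.5436 N/mm
D = (Gd⁴/(8N_a·k))^(1/3) = (76.2×10³·7.0⁴/(8·19·1.5436))^(1/3)
  = (779797)^(1/3) = 92.0437 mm

92.0 mm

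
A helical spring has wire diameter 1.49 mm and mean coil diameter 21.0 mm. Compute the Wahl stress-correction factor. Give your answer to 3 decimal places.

C = D/d = 21.0/1.49 = 14.0940
K_W = (4C−1)/(4C−4) + 0.615/C = 55.376/52.376 + 0.0436 = 1.1009

1.101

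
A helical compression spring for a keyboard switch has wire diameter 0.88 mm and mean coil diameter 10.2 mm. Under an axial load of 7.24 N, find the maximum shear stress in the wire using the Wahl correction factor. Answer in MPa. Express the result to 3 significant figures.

Spring index C = D/d = 10.2/0.88 = 11.5909
K_W = (4C−1)/(4C−4) + 0.615/C = 45.364/42.364 + 0.0531 = 1.1239
τ₀ = 8FD/(πd³) = 8·7.24·10.2/(π·0.88³) = 590.784/2.1409 = 275.95 MPa
τ_max = K·τ₀ = 1.1239 × 275.95 = 310.13 MPa

310 MPa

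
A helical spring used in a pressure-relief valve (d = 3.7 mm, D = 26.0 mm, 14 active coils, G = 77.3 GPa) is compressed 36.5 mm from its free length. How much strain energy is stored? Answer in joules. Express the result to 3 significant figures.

4.90 J

k = Gd⁴/(8D³N_a) = (77.3×10³)(3.7⁴)/(8·26.0³·14) = 7.3595 N/mm
U = ½kδ² = 0.5 × 7.3595 × 36.5² = 4902.3 N·mm = 4.9023 J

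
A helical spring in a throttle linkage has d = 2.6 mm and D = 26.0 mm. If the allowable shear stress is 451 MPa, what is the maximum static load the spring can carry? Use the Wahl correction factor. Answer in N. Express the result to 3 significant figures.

105 N

C = D/d = 26.0/2.6 = 10.0000
K_W = (4C−1)/(4C−4) + 0.615/C = 39.000/36.000 + 0.0615 = 1.1448
τ_max = K·8FD/(πd³) → F_max = τ_allow·πd³/(8DK)
F_max = 451·π·2.6³/(8·26.0·1.1448) = 24903/238.13 = 104.58 N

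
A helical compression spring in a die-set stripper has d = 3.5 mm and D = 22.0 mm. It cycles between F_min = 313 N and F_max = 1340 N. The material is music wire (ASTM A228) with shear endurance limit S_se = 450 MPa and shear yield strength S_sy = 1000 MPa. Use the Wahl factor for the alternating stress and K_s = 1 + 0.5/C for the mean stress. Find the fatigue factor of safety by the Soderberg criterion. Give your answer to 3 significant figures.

C = D/d = 22.0/3.5 = 6.2857; K_W = (4C−1)/(4C−4)+0.615/C = 1.2397; K_s = 1+0.5/C = 1.0795
F_a = (F_max−F_min)/2 = 513.5 N; F_m = (F_max+F_min)/2 = 826.5 N
τ_a = K_W·8F_aD/(πd³) = 1.2397 × 670.96 = 831.82 MPa
τ_m = K_s·8F_mD/(πd³) = 1.0795 × 1079.9 = 1165.8 MPa
Soderberg: 1/n_f = τ_a/S_se + τ_m/S_sy = 831.82/450 + 1165.8/1000 = 1.84848 + 1.16585 = 3.0143
n_f = 1/3.0143 = 0.3317

0.332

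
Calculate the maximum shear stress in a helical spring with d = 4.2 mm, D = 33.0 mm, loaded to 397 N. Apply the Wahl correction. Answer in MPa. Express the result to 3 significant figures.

Spring index C = D/d = 33.0/4.2 = 7.8571
K_W = (4C−1)/(4C−4) + 0.615/C = 30.429/27.429 + 0.0783 = 1.1876
τ₀ = 8FD/(πd³) = 8·397·33.0/(π·4.2³) = 104808/232.75 = 450.29 MPa
τ_max = K·τ₀ = 1.1876 × 450.29 = 534.79 MPa

535 MPa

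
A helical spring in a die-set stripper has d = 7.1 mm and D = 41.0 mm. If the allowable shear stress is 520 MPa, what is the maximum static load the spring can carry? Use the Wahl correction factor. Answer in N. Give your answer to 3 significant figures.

1410 N

C = D/d = 41.0/7.1 = 5.7746
K_W = (4C−1)/(4C−4) + 0.615/C = 22.099/19.099 + 0.1065 = 1.2636
τ_max = K·8FD/(πd³) → F_max = τ_allow·πd³/(8DK)
F_max = 520·π·7.1³/(8·41.0·1.2636) = 5.8469e+05/414.45 = 1410.8 N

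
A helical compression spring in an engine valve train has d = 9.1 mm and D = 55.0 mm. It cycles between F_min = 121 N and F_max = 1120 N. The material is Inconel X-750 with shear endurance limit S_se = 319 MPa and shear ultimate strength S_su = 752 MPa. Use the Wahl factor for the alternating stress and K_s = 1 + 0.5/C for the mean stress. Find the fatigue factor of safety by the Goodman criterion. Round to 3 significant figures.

1.89

C = D/d = 55.0/9.1 = 6.0440; K_W = (4C−1)/(4C−4)+0.615/C = 1.2504; K_s = 1+0.5/C = 1.0827
F_a = (F_max−F_min)/2 = 499.5 N; F_m = (F_max+F_min)/2 = 620.5 N
τ_a = K_W·8F_aD/(πd³) = 1.2504 × 92.836 = 116.09 MPa
τ_m = K_s·8F_mD/(πd³) = 1.0827 × 115.32 = 124.86 MPa
Goodman: 1/n_f = τ_a/S_se + τ_m/S_su = 116.09/319 + 124.86/752 = 0.36391 + 0.16604 = 0.52995
n_f = 1/0.52995 = 1.887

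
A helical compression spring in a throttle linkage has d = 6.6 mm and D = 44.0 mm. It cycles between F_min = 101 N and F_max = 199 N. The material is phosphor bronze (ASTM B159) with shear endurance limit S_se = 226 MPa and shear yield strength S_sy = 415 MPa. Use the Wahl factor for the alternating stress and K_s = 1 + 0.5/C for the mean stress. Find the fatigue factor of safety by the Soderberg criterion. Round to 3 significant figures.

3.92

C = D/d = 44.0/6.6 = 6.6667; K_W = (4C−1)/(4C−4)+0.615/C = 1.2246; K_s = 1+0.5/C = 1.0750
F_a = (F_max−F_min)/2 = 49 N; F_m = (F_max+F_min)/2 = 150 N
τ_a = K_W·8F_aD/(πd³) = 1.2246 × 19.097 = 23.386 MPa
τ_m = K_s·8F_mD/(πd³) = 1.0750 × 58.459 = 62.844 MPa
Soderberg: 1/n_f = τ_a/S_se + τ_m/S_sy = 23.386/226 + 62.844/415 = 0.10348 + 0.15143 = 0.25491
n_f = 1/0.25491 = 3.923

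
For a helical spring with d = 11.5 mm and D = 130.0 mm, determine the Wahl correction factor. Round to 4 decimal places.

1.1272

C = D/d = 130.0/11.5 = 11.3043
K_W = (4C−1)/(4C−4) + 0.615/C = 44.217/41.217 + 0.0544 = 1.1272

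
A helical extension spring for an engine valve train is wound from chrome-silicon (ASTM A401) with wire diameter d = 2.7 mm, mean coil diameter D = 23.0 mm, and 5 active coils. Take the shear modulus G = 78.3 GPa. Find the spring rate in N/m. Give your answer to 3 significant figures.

8550 N/m

k = Gd⁴/(8D³N_a) = (78.3×10³ × 2.7⁴) / (8 × 23.0³ × 5)
  = 4.16118e+06 / 486680 = 8.5501 N/mm = 8550.1 N/m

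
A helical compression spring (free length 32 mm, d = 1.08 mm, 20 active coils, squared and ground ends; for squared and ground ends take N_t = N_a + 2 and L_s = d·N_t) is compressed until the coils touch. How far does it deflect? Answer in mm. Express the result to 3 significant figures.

N_t = 22; L_s = 1.08·22 = 23.76 mm
δ_solid = L₀ − L_s = 32 − 23.76 = 8.24 mm

8.24 mm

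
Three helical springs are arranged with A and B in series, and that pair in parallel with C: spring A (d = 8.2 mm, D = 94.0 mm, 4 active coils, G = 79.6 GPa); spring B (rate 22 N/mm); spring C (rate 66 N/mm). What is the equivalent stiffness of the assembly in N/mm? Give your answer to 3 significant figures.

74.4 N/mm

k_A = Gd⁴/(8D³N_a) = (79.6×10³)(8.2⁴)/(8·94.0³·4) = 13.541 N/mm
Springs A,B series: k_AB = 1/(1/13.541+1/22) = 8.3817 N/mm; parallel with C: k_eq = 8.3817+66 = 74.382 N/mm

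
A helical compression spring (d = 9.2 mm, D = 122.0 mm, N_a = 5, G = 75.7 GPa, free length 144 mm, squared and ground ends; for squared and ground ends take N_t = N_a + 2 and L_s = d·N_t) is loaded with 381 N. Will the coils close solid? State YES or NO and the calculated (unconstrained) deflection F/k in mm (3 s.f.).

k = Gd⁴/(8D³N_a) = (75.7×10³)(9.2⁴)/(8·122.0³·5) = 7.4663 N/mm
N_t = 7; L_s = 9.2·7 = 64.4 mm; δ_solid = L₀ − L_s = 144 − 64.4 = 79.6 mm
δ = F/k = 381/7.4663 = 51.029 mm
δ < δ_solid → spring does not go solid

NO, δ = 51.0 mm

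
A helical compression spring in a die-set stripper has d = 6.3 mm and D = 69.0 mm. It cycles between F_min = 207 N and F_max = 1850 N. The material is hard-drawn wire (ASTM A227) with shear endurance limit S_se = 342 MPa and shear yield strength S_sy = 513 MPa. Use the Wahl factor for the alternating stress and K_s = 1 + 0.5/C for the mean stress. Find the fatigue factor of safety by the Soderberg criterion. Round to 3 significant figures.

C = D/d = 69.0/6.3 = 10.9524; K_W = (4C−1)/(4C−4)+0.615/C = 1.1315; K_s = 1+0.5/C = 1.0457
F_a = (F_max−F_min)/2 = 821.5 N; F_m = (F_max+F_min)/2 = 1028.5 N
τ_a = K_W·8F_aD/(πd³) = 1.1315 × 577.26 = 653.18 MPa
τ_m = K_s·8F_mD/(πd³) = 1.0457 × 722.72 = 755.72 MPa
Soderberg: 1/n_f = τ_a/S_se + τ_m/S_sy = 653.18/342 + 755.72/513 = 1.90989 + 1.47313 = 3.383
n_f = 1/3.383 = 0.2956

0.296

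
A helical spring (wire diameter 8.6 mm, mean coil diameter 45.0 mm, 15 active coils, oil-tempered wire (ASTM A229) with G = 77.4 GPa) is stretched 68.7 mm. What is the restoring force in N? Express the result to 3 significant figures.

2660 N

k = Gd⁴/(8D³N_a) = (77.4×10³)(8.6⁴)/(8·45.0³·15) = 38.718 N/mm
F = k·δ = 38.718 × 68.7 = 2659.9 N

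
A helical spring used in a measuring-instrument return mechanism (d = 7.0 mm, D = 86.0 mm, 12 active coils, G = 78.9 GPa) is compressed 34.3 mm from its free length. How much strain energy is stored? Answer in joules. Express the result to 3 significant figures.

k = Gd⁴/(8D³N_a) = (78.9×10³)(7.0⁴)/(8·86.0³·12) = 3.1024 N/mm
U = ½kδ² = 0.5 × 3.1024 × 34.3² = 1825 N·mm = 1.825 J

1.82 J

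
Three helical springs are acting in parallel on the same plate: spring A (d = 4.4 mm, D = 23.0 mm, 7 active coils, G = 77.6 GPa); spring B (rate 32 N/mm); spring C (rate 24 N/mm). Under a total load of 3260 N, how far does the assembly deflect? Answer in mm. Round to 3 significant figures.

k_A = Gd⁴/(8D³N_a) = (77.6×10³)(4.4⁴)/(8·23.0³·7) = 42.688 N/mm
Parallel: k_eq = 42.688 + 32 + 24 = 98.688 N/mm
δ = F/k_eq = 3260/98.688 = 33.034 mm

33.0 mm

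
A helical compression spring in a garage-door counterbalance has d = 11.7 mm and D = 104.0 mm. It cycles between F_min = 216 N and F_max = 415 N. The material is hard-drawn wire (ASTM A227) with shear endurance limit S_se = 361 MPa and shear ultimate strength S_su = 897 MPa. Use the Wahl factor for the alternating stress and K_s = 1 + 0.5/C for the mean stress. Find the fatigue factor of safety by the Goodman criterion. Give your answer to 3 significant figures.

8.73

C = D/d = 104.0/11.7 = 8.8889; K_W = (4C−1)/(4C−4)+0.615/C = 1.1643; K_s = 1+0.5/C = 1.0562
F_a = (F_max−F_min)/2 = 99.5 N; F_m = (F_max+F_min)/2 = 315.5 N
τ_a = K_W·8F_aD/(πd³) = 1.1643 × 16.453 = 19.155 MPa
τ_m = K_s·8F_mD/(πd³) = 1.0562 × 52.169 = 55.104 MPa
Goodman: 1/n_f = τ_a/S_se + τ_m/S_su = 19.155/361 + 55.104/897 = 0.05306 + 0.06143 = 0.11449
n_f = 1/0.11449 = 8.734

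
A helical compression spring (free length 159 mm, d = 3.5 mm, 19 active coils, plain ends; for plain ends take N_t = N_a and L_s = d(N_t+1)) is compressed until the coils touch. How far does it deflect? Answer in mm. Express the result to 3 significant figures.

89.0 mm

N_t = 19; L_s = 3.5·20 = 70 mm
δ_solid = L₀ − L_s = 159 − 70 = 89 mm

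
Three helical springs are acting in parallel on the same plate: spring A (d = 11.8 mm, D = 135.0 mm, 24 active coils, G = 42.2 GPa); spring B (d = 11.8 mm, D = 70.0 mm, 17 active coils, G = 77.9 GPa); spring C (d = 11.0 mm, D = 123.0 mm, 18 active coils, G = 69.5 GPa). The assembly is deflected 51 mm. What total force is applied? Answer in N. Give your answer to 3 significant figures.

1930 N

k_A = Gd⁴/(8D³N_a) = (42.2×10³)(11.8⁴)/(8·135.0³·24) = 1.732 N/mm
k_B = Gd⁴/(8D³N_a) = (77.9×10³)(11.8⁴)/(8·70.0³·17) = 32.377 N/mm
k_C = Gd⁴/(8D³N_a) = (69.5×10³)(11.0⁴)/(8·123.0³·18) = 3.7973 N/mm
Parallel: k_eq = 1.732 + 32.377 + 3.7973 = 37.906 N/mm
F = k_eq·δ = 37.906·51 = 1933.2 N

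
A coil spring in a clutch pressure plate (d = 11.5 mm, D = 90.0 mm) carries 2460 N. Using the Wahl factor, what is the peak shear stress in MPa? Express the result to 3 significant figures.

441 MPa

Spring index C = D/d = 90.0/11.5 = 7.8261
K_W = (4C−1)/(4C−4) + 0.615/C = 30.304/27.304 + 0.0786 = 1.1885
τ₀ = 8FD/(πd³) = 8·2460·90.0/(π·11.5³) = 1.7712e+06/4778 = 370.7 MPa
τ_max = K·τ₀ = 1.1885 × 370.7 = 440.56 MPa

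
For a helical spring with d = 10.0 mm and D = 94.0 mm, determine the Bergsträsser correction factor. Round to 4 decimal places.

C = D/d = 94.0/10.0 = 9.4000
K_B = (4C+2)/(4C−3) = 39.600/34.600 = 1.1445

1.1445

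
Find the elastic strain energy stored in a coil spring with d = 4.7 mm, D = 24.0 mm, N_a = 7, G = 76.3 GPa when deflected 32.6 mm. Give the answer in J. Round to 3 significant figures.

25.6 J

k = Gd⁴/(8D³N_a) = (76.3×10³)(4.7⁴)/(8·24.0³·7) = 48.094 N/mm
U = ½kδ² = 0.5 × 48.094 × 32.6² = 25556 N·mm = 25.556 J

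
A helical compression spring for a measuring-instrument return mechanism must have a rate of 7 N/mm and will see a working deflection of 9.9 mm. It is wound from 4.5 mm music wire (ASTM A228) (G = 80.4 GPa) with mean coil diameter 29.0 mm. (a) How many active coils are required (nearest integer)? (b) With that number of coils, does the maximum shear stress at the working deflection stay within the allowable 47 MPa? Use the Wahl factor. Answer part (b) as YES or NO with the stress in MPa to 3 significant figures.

(a) 24 coils; (b) NO, τ_max = 69.7 MPa

N_a = Gd⁴/(8D³k) = (80.4×10³)(4.5⁴)/(8·29.0³·7) = 24.14 → N_a = 24
Actual rate k = Gd⁴/(8D³·24) = 7.0406 N/mm
Working load F = kδ = 7.0406·9.9 = 69.702 N
C = 29.0/4.5 = 6.4444; K_W = (4C−1)/(4C−4)+0.615/C = 1.2332
τ_max = K_W·8FD/(πd³) = 1.2332·56.487 = 69.659 MPa
τ_max > 47 MPa → exceeds allowable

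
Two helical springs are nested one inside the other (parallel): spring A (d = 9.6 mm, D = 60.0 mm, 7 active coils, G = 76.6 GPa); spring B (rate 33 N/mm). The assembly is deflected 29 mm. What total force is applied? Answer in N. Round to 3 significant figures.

k_A = Gd⁴/(8D³N_a) = (76.6×10³)(9.6⁴)/(8·60.0³·7) = 53.786 N/mm
Parallel: k_eq = 53.786 + 33 = 86.786 N/mm
F = k_eq·δ = 86.786·29 = 2516.8 N

2520 N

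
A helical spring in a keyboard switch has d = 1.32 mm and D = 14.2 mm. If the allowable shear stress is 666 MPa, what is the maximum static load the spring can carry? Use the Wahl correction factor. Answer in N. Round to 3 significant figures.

37.4 N

C = D/d = 14.2/1.32 = 10.7576
K_W = (4C−1)/(4C−4) + 0.615/C = 42.030/39.030 + 0.0572 = 1.1340
τ_max = K·8FD/(πd³) → F_max = τ_allow·πd³/(8DK)
F_max = 666·π·1.32³/(8·14.2·1.1340) = 4812.2/128.83 = 37.354 N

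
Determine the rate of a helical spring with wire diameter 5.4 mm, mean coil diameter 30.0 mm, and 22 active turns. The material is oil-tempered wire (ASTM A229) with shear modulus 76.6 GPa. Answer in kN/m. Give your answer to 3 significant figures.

k = Gd⁴/(8D³N_a) = (76.6×10³ × 5.4⁴) / (8 × 30.0³ × 22)
  = 6.51334e+07 / 4.752e+06 = 13.707 N/mm

13.7 kN/m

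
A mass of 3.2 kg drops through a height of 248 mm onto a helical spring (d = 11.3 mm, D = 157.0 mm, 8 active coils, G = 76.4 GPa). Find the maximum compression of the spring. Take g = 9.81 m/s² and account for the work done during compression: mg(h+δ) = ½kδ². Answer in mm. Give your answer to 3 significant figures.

62.2 mm

k = Gd⁴/(8D³N_a) = (76.4×10³)(11.3⁴)/(8·157.0³·8) = 5.0295 N/mm
W = mg = 3.2 × 9.81 = 31.392 N
½kδ² − Wδ − Wh = 0 → δ = (W + √(W² + 2kWh))/k
δ = (31.392 + √(985.46 + 78312.1))/5.0295 = (31.392 + 281.6)/5.0295 = 62.23 mm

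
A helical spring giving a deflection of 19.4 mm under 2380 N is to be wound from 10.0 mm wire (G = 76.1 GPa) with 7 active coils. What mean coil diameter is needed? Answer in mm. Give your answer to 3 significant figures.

Required rate k = F/δ = 2380/19.4 = 122.68 N/mm
D = (Gd⁴/(8N_a·k))^(1/3) = (76.1×10³·10.0⁴/(8·7·122.68))^(1/3)
  = (110770)^(1/3) = 48.0257 mm

48.0 mm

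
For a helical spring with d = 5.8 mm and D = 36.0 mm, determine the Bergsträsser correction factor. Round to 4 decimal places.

1.2291

C = D/d = 36.0/5.8 = 6.2069
K_B = (4C+2)/(4C−3) = 26.828/21.828 = 1.2291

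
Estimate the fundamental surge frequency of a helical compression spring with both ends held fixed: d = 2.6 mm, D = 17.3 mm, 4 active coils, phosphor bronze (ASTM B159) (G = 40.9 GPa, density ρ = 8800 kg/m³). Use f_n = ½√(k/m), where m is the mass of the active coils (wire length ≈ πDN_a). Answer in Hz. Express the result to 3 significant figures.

k = Gd⁴/(8D³N_a) = (40.9×10³)(2.6⁴)/(8·17.3³·4) = 11.281 N/mm = 11281 N/m
Wire length L = πDN_a = π·17.3·4 = 217.4 mm
m = ρ·(πd²/4)·L = 8800 × 5.3093×10⁻⁶ m² × 0.2174 m = 0.010157 kg
f_n = ½√(k/m) = 0.5·√(11281/0.010157) = 0.5·√(1.1106e+06) = 526.92 Hz

527 Hz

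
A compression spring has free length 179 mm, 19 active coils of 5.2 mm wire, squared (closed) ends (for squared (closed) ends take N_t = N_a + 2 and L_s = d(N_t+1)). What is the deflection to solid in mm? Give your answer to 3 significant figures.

N_t = 21; L_s = 5.2·22 = 114.4 mm
δ_solid = L₀ − L_s = 179 − 114.4 = 64.6 mm

64.6 mm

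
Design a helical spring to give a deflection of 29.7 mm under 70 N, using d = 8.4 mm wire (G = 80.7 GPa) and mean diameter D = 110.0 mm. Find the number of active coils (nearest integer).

Required rate k = F/δ = 70/29.7 = 2.3569 N/mm
N_a = Gd⁴/(8D³k) = (80.7×10³ × 8.4⁴)/(8 × 110.0³ × 2.3569)
    = 4.01782e+08 / 2.50963e+07 = 16.01 → 16 coils

16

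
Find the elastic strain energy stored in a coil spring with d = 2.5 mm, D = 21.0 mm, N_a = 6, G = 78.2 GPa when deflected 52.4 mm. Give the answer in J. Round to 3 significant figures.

9.43 J

k = Gd⁴/(8D³N_a) = (78.2×10³)(2.5⁴)/(8·21.0³·6) = 6.8718 N/mm
U = ½kδ² = 0.5 × 6.8718 × 52.4² = 9434.1 N·mm = 9.4341 J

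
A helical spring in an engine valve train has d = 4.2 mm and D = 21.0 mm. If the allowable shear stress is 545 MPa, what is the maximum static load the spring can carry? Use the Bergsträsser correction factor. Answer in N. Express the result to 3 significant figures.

C = D/d = 21.0/4.2 = 5.0000
K_B = (4C+2)/(4C−3) = 22.000/17.000 = 1.2941
τ_max = K·8FD/(πd³) → F_max = τ_allow·πd³/(8DK)
F_max = 545·π·4.2³/(8·21.0·1.2941) = 1.2685e+05/217.41 = 583.46 N

583 N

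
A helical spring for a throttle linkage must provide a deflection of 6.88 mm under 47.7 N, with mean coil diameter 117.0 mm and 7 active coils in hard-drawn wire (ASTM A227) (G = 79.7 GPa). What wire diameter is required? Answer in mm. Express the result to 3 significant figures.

Required rate k = F/δ = 47.7/6.88 = 6.9331 N/mm
d = (8D³N_a·k / G)^(1/4) = (8·117.0³·7·6.9331 / (79.7×10³))^0.25
  = (7802.2)^0.25 = 9.3984 mm

9.40 mm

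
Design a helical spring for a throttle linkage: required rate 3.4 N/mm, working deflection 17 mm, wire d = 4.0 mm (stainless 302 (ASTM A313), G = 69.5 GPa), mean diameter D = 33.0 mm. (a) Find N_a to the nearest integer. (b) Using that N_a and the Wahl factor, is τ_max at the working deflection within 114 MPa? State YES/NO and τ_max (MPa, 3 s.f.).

(a) 18 coils; (b) YES, τ_max = 90.4 MPa

N_a = Gd⁴/(8D³k) = (69.5×10³)(4.0⁴)/(8·33.0³·3.4) = 18.2 → N_a = 18
Actual rate k = Gd⁴/(8D³·18) = 3.4381 N/mm
Working load F = kδ = 3.4381·17 = 58.448 N
C = 33.0/4.0 = 8.2500; K_W = (4C−1)/(4C−4)+0.615/C = 1.1780
τ_max = K_W·8FD/(πd³) = 1.1780·76.744 = 90.404 MPa
τ_max ≤ 114 MPa → acceptable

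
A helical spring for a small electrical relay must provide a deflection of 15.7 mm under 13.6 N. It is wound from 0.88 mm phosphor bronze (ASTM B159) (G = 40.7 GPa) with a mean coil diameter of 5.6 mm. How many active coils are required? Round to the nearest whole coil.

Required rate k = F/δ = 13.6/15.7 = 0.86624 N/mm
N_a = Gd⁴/(8D³k) = (40.7×10³ × 0.88⁴)/(8 × 5.6³ × 0.86624)
    = 24407.6 / 1217.01 = 20.06 → 20 coils

20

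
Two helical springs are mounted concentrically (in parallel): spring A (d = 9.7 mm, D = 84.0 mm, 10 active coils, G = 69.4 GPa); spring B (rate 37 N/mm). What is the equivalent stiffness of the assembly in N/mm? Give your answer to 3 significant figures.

k_A = Gd⁴/(8D³N_a) = (69.4×10³)(9.7⁴)/(8·84.0³·10) = 12.957 N/mm
Parallel: k_eq = 12.957 + 37 = 49.957 N/mm

50.0 N/mm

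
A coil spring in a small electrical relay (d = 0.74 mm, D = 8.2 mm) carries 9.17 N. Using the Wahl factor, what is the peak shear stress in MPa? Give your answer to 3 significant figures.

Spring index C = D/d = 8.2/0.74 = 11.0811
K_W = (4C−1)/(4C−4) + 0.615/C = 43.324/40.324 + 0.0555 = 1.1299
τ₀ = 8FD/(πd³) = 8·9.17·8.2/(π·0.74³) = 601.552/1.273 = 472.53 MPa
τ_max = K·τ₀ = 1.1299 × 472.53 = 533.91 MPa

534 MPa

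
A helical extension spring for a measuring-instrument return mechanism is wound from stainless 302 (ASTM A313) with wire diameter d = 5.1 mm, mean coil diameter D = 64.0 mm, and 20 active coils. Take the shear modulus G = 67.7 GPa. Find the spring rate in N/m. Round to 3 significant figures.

1090 N/m

k = Gd⁴/(8D³N_a) = (67.7×10³ × 5.1⁴) / (8 × 64.0³ × 20)
  = 4.58004e+07 / 4.1943e+07 = 1.092 N/mm = 1092 N/m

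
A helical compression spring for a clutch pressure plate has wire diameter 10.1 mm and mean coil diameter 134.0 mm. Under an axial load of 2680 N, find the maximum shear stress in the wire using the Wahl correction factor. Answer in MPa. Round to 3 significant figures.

983 MPa

Spring index C = D/d = 134.0/10.1 = 13.2673
K_W = (4C−1)/(4C−4) + 0.615/C = 52.069/49.069 + 0.0464 = 1.1075
τ₀ = 8FD/(πd³) = 8·2680·134.0/(π·10.1³) = 2.87296e+06/3236.8 = 887.6 MPa
τ_max = K·τ₀ = 1.1075 × 887.6 = 983.01 MPa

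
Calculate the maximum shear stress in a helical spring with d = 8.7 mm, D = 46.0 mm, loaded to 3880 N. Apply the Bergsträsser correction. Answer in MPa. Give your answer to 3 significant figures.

Spring index C = D/d = 46.0/8.7 = 5.2874
K_B = (4C+2)/(4C−3) = 23.149/18.149 = 1.2755
τ₀ = 8FD/(πd³) = 8·3880·46.0/(π·8.7³) = 1.42784e+06/2068.7 = 690.2 MPa
τ_max = K·τ₀ = 1.2755 × 690.2 = 880.34 MPa

880 MPa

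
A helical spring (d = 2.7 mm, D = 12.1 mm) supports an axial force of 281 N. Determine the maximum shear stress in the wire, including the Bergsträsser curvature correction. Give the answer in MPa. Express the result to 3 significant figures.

Spring index C = D/d = 12.1/2.7 = 4.4815
K_B = (4C+2)/(4C−3) = 19.926/14.926 = 1.3350
τ₀ = 8FD/(πd³) = 8·281·12.1/(π·2.7³) = 27200.8/61.836 = 439.89 MPa
τ_max = K·τ₀ = 1.3350 × 439.89 = 587.24 MPa

587 MPa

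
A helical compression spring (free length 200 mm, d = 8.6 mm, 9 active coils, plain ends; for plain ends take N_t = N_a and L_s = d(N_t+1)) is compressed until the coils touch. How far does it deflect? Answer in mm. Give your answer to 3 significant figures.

N_t = 9; L_s = 8.6·10 = 86 mm
δ_solid = L₀ − L_s = 200 − 86 = 114 mm

114 mm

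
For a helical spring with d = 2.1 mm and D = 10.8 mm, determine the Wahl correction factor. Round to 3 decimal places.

C = D/d = 10.8/2.1 = 5.1429
K_W = (4C−1)/(4C−4) + 0.615/C = 19.571/16.571 + 0.1196 = 1.3006

1.301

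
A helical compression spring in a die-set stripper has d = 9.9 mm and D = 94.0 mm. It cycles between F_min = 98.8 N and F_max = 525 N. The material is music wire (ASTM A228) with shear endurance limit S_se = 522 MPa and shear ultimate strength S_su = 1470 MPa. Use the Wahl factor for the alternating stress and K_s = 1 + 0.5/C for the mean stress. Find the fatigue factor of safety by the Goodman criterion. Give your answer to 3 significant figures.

C = D/d = 94.0/9.9 = 9.4949; K_W = (4C−1)/(4C−4)+0.615/C = 1.1531; K_s = 1+0.5/C = 1.0527
F_a = (F_max−F_min)/2 = 213.1 N; F_m = (F_max+F_min)/2 = 311.9 N
τ_a = K_W·8F_aD/(πd³) = 1.1531 × 52.571 = 60.617 MPa
τ_m = K_s·8F_mD/(πd³) = 1.0527 × 76.945 = 80.996 MPa
Goodman: 1/n_f = τ_a/S_se + τ_m/S_su = 60.617/522 + 80.996/1470 = 0.11613 + 0.05510 = 0.17122
n_f = 1/0.17122 = 5.84

5.84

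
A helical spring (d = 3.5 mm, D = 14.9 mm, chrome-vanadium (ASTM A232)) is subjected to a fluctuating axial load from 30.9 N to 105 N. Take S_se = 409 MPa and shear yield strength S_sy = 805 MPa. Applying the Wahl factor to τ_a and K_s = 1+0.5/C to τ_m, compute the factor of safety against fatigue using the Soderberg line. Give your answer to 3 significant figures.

C = D/d = 14.9/3.5 = 4.2571; K_W = (4C−1)/(4C−4)+0.615/C = 1.3747; K_s = 1+0.5/C = 1.1174
F_a = (F_max−F_min)/2 = 37.05 N; F_m = (F_max+F_min)/2 = 67.95 N
τ_a = K_W·8F_aD/(πd³) = 1.3747 × 32.788 = 45.074 MPa
τ_m = K_s·8F_mD/(πd³) = 1.1174 × 60.133 = 67.195 MPa
Soderberg: 1/n_f = τ_a/S_se + τ_m/S_sy = 45.074/409 + 67.195/805 = 0.11021 + 0.08347 = 0.19368
n_f = 1/0.19368 = 5.163

5.16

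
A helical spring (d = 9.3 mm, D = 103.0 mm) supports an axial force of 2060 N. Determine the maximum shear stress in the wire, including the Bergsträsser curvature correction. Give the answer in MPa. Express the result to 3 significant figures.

753 MPa

Spring index C = D/d = 103.0/9.3 = 11.0753
K_B = (4C+2)/(4C−3) = 46.301/41.301 = 1.1211
τ₀ = 8FD/(πd³) = 8·2060·103.0/(π·9.3³) = 1.69744e+06/2527 = 671.73 MPa
τ_max = K·τ₀ = 1.1211 × 671.73 = 753.05 MPa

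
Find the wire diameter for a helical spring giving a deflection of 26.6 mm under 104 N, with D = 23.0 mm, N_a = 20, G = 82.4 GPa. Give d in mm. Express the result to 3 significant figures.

Required rate k = F/δ = 104/26.6 = 3.9098 N/mm
d = (8D³N_a·k / G)^(1/4) = (8·23.0³·20·3.9098 / (82.4×10³))^0.25
  = (92.369)^0.25 = 3.1001 mm

3.10 mm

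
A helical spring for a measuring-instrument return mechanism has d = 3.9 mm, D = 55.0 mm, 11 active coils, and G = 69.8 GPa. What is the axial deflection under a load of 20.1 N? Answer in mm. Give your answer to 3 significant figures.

k = Gd⁴/(8D³N_a) = (69.8×10³)(3.9⁴)/(8·55.0³·11) = 1.1029 N/mm
δ = F/k = 20.1 / 1.1029 = 18.224 mm

18.2 mm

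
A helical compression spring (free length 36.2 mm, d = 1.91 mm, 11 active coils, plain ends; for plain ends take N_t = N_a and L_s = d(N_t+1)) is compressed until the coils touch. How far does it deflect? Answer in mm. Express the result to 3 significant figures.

N_t = 11; L_s = 1.91·12 = 22.92 mm
δ_solid = L₀ − L_s = 36.2 − 22.92 = 13.28 mm

13.3 mm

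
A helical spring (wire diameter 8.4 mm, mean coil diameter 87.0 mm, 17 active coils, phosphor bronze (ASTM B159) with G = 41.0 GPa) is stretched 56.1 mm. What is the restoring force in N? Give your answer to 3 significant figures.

k = Gd⁴/(8D³N_a) = (41.0×10³)(8.4⁴)/(8·87.0³·17) = 2.2793 N/mm
F = k·δ = 2.2793 × 56.1 = 127.87 N

128 N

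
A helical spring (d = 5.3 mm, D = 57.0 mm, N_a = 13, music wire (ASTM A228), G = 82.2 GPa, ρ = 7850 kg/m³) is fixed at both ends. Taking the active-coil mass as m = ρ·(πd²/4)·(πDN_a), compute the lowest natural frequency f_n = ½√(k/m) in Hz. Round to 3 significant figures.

k = Gd⁴/(8D³N_a) = (82.2×10³)(5.3⁴)/(8·57.0³·13) = 3.3676 N/mm = 3367.6 N/m
Wire length L = πDN_a = π·57.0·13 = 2327.9 mm
m = ρ·(πd²/4)·L = 7850 × 22.062×10⁻⁶ m² × 2.3279 m = 0.40316 kg
f_n = ½√(k/m) = 0.5·√(3367.6/0.40316) = 0.5·√(8352.9) = 45.697 Hz

45.7 Hz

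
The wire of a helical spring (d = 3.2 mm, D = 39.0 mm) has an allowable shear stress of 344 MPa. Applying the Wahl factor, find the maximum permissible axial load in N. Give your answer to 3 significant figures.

C = D/d = 39.0/3.2 = 12.1875
K_W = (4C−1)/(4C−4) + 0.615/C = 47.750/44.750 + 0.0505 = 1.1175
τ_max = K·8FD/(πd³) → F_max = τ_allow·πd³/(8DK)
F_max = 344·π·3.2³/(8·39.0·1.1175) = 35413/348.66 = 101.57 N

102 N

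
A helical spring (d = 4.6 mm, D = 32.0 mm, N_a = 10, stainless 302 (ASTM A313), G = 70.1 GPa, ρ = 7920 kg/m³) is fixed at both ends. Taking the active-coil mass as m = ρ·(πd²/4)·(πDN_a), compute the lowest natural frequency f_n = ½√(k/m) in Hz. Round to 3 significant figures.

k = Gd⁴/(8D³N_a) = (70.1×10³)(4.6⁴)/(8·32.0³·10) = 11.973 N/mm = 11973 N/m
Wire length L = πDN_a = π·32.0·10 = 1005.3 mm
m = ρ·(πd²/4)·L = 7920 × 16.619×10⁻⁶ m² × 1.0053 m = 0.13232 kg
f_n = ½√(k/m) = 0.5·√(11973/0.13232) = 0.5·√(90485) = 150.4 Hz

150 Hz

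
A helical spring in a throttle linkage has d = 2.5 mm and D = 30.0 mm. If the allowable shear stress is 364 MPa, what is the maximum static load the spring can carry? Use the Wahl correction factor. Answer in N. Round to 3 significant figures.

66.5 N

C = D/d = 30.0/2.5 = 12.0000
K_W = (4C−1)/(4C−4) + 0.615/C = 47.000/44.000 + 0.0512 = 1.1194
τ_max = K·8FD/(πd³) → F_max = τ_allow·πd³/(8DK)
F_max = 364·π·2.5³/(8·30.0·1.1194) = 17868/268.66 = 66.506 N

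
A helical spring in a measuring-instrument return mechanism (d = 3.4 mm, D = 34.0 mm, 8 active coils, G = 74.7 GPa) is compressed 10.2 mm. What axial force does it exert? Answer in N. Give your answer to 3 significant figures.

40.5 N

k = Gd⁴/(8D³N_a) = (74.7×10³)(3.4⁴)/(8·34.0³·8) = 3.9684 N/mm
F = k·δ = 3.9684 × 10.2 = 40.478 N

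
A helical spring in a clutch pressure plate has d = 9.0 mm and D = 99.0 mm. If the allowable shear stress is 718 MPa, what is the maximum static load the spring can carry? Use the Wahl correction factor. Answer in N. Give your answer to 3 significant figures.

1840 N

C = D/d = 99.0/9.0 = 11.0000
K_W = (4C−1)/(4C−4) + 0.615/C = 43.000/40.000 + 0.0559 = 1.1309
τ_max = K·8FD/(πd³) → F_max = τ_allow·πd³/(8DK)
F_max = 718·π·9.0³/(8·99.0·1.1309) = 1.6444e+06/895.68 = 1835.9 N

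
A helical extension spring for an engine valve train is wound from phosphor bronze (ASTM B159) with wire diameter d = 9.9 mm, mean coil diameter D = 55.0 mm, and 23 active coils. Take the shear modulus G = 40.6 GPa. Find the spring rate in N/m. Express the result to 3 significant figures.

12700 N/m

k = Gd⁴/(8D³N_a) = (40.6×10³ × 9.9⁴) / (8 × 55.0³ × 23)
  = 3.90002e+08 / 3.0613e+07 = 12.74 N/mm = 12740 N/m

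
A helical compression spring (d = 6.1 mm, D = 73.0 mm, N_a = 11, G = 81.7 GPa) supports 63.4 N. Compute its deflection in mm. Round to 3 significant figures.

19.2 mm

k = Gd⁴/(8D³N_a) = (81.7×10³)(6.1⁴)/(8·73.0³·11) = 3.3044 N/mm
δ = F/k = 63.4 / 3.3044 = 19.187 mm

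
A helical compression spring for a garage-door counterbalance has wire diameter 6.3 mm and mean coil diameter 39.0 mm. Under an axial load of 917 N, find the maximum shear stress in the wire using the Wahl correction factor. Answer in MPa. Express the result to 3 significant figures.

453 MPa

Spring index C = D/d = 39.0/6.3 = 6.1905
K_W = (4C−1)/(4C−4) + 0.615/C = 23.762/20.762 + 0.0993 = 1.2438
τ₀ = 8FD/(πd³) = 8·917·39.0/(π·6.3³) = 286104/785.55 = 364.21 MPa
τ_max = K·τ₀ = 1.2438 × 364.21 = 453.02 MPa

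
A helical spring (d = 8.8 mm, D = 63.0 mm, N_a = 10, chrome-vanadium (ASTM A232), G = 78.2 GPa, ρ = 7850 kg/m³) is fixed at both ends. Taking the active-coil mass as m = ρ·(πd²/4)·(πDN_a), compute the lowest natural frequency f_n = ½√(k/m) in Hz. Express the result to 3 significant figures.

78.8 Hz

k = Gd⁴/(8D³N_a) = (78.2×10³)(8.8⁴)/(8·63.0³·10) = 23.444 N/mm = 23444 N/m
Wire length L = πDN_a = π·63.0·10 = 1979.2 mm
m = ρ·(πd²/4)·L = 7850 × 60.821×10⁻⁶ m² × 1.9792 m = 0.94496 kg
f_n = ½√(k/m) = 0.5·√(23444/0.94496) = 0.5·√(24809) = 78.754 Hz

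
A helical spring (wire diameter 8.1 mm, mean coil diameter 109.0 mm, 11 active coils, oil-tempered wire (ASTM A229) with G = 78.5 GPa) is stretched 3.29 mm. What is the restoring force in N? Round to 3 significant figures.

9.76 N

k = Gd⁴/(8D³N_a) = (78.5×10³)(8.1⁴)/(8·109.0³·11) = 2.9652 N/mm
F = k·δ = 2.9652 × 3.29 = 9.7554 N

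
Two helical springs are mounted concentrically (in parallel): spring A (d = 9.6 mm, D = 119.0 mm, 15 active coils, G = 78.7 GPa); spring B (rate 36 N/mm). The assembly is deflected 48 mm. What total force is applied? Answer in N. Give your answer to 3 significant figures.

1890 N

k_A = Gd⁴/(8D³N_a) = (78.7×10³)(9.6⁴)/(8·119.0³·15) = 3.3055 N/mm
Parallel: k_eq = 3.3055 + 36 = 39.306 N/mm
F = k_eq·δ = 39.306·48 = 1886.7 N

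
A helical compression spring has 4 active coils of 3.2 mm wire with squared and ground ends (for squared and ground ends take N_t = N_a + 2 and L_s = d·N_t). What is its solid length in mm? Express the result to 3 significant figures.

19.2 mm

squared and ground ends: N_t = N_a + 2 = 4 + 2 = 6
L_s = d·N_t = 3.2 × 6 = 19.2 mm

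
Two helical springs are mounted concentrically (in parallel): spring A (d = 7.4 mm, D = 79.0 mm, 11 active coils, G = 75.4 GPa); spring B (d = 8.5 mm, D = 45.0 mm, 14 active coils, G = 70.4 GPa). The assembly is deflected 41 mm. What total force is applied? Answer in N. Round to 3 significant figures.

k_A = Gd⁴/(8D³N_a) = (75.4×10³)(7.4⁴)/(8·79.0³·11) = 5.2112 N/mm
k_B = Gd⁴/(8D³N_a) = (70.4×10³)(8.5⁴)/(8·45.0³·14) = 36.007 N/mm
Parallel: k_eq = 5.2112 + 36.007 = 41.219 N/mm
F = k_eq·δ = 41.219·41 = 1690 N

1690 N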